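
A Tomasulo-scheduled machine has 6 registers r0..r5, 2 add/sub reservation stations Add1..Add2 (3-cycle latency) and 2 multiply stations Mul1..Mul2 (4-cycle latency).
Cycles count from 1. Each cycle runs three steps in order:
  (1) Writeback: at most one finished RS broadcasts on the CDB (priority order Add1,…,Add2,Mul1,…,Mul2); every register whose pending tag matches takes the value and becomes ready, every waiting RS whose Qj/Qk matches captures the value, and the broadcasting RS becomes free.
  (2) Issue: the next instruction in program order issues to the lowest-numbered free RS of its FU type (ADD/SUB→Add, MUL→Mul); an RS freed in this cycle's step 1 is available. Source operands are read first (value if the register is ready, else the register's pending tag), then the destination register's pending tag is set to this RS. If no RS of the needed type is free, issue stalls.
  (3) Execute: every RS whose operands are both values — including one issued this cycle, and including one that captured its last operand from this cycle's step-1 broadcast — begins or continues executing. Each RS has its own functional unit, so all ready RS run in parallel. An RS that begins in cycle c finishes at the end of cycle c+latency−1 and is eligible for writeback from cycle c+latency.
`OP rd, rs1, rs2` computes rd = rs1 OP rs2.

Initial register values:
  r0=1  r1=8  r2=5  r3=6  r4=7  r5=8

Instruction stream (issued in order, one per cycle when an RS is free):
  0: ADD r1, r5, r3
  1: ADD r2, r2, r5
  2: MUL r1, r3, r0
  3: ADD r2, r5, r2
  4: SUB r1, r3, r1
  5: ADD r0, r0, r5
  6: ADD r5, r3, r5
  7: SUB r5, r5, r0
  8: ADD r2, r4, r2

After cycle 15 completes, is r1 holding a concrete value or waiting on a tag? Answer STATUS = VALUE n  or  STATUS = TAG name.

cycle 1: issue ADD r1<-Add1 // r0:1,r1:Add1,r2:5,r3:6,r4:7,r5:8
cycle 2: issue ADD r2<-Add2 // r0:1,r1:Add1,r2:Add2,r3:6,r4:7,r5:8
cycle 3: issue MUL r1<-Mul1 // r0:1,r1:Mul1,r2:Add2,r3:6,r4:7,r5:8
cycle 4: CDB Add1=14; issue ADD r2<-Add1 // r0:1,r1:Mul1,r2:Add1,r3:6,r4:7,r5:8
cycle 5: CDB Add2=13; issue SUB r1<-Add2 // r0:1,r1:Add2,r2:Add1,r3:6,r4:7,r5:8
cycle 6: stall // r0:1,r1:Add2,r2:Add1,r3:6,r4:7,r5:8
cycle 7: CDB Mul1=6; stall // r0:1,r1:Add2,r2:Add1,r3:6,r4:7,r5:8
cycle 8: CDB Add1=21; issue ADD r0<-Add1 // r0:Add1,r1:Add2,r2:21,r3:6,r4:7,r5:8
cycle 9: stall // r0:Add1,r1:Add2,r2:21,r3:6,r4:7,r5:8
cycle 10: CDB Add2=0; issue ADD r5<-Add2 // r0:Add1,r1:0,r2:21,r3:6,r4:7,r5:Add2
cycle 11: CDB Add1=9; issue SUB r5<-Add1 // r0:9,r1:0,r2:21,r3:6,r4:7,r5:Add1
cycle 12: stall // r0:9,r1:0,r2:21,r3:6,r4:7,r5:Add1
cycle 13: CDB Add2=14; issue ADD r2<-Add2 // r0:9,r1:0,r2:Add2,r3:6,r4:7,r5:Add1
cycle 14: - // r0:9,r1:0,r2:Add2,r3:6,r4:7,r5:Add1
cycle 15: - // r0:9,r1:0,r2:Add2,r3:6,r4:7,r5:Add1

STATUS = VALUE 0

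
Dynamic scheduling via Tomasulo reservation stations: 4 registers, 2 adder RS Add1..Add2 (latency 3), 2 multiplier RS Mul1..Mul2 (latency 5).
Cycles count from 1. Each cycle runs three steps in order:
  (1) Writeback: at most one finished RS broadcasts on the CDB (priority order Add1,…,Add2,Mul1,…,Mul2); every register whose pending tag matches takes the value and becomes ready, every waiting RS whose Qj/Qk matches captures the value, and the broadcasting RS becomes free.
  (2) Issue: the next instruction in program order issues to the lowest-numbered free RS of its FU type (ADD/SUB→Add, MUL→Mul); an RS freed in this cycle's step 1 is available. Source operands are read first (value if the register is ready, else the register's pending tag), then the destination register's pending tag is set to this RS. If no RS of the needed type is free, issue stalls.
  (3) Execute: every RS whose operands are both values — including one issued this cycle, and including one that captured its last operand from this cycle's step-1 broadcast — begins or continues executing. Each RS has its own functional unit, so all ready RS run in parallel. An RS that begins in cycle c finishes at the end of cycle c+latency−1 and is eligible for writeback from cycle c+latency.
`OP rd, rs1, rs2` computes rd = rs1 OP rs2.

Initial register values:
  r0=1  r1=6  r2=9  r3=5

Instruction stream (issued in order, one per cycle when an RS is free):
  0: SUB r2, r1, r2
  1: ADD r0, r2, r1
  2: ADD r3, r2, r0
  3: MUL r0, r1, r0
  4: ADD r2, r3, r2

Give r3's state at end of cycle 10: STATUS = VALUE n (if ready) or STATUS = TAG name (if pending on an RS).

cycle 1: issue SUB r2<-Add1 // r0:1,r1:6,r2:Add1,r3:5
cycle 2: issue ADD r0<-Add2 // r0:Add2,r1:6,r2:Add1,r3:5
cycle 3: stall // r0:Add2,r1:6,r2:Add1,r3:5
cycle 4: CDB Add1=-3; issue ADD r3<-Add1 // r0:Add2,r1:6,r2:-3,r3:Add1
cycle 5: issue MUL r0<-Mul1 // r0:Mul1,r1:6,r2:-3,r3:Add1
cycle 6: stall // r0:Mul1,r1:6,r2:-3,r3:Add1
cycle 7: CDB Add2=3; issue ADD r2<-Add2 // r0:Mul1,r1:6,r2:Add2,r3:Add1
cycle 8: - // r0:Mul1,r1:6,r2:Add2,r3:Add1
cycle 9: - // r0:Mul1,r1:6,r2:Add2,r3:Add1
cycle 10: CDB Add1=0 // r0:Mul1,r1:6,r2:Add2,r3:0

STATUS = VALUE 0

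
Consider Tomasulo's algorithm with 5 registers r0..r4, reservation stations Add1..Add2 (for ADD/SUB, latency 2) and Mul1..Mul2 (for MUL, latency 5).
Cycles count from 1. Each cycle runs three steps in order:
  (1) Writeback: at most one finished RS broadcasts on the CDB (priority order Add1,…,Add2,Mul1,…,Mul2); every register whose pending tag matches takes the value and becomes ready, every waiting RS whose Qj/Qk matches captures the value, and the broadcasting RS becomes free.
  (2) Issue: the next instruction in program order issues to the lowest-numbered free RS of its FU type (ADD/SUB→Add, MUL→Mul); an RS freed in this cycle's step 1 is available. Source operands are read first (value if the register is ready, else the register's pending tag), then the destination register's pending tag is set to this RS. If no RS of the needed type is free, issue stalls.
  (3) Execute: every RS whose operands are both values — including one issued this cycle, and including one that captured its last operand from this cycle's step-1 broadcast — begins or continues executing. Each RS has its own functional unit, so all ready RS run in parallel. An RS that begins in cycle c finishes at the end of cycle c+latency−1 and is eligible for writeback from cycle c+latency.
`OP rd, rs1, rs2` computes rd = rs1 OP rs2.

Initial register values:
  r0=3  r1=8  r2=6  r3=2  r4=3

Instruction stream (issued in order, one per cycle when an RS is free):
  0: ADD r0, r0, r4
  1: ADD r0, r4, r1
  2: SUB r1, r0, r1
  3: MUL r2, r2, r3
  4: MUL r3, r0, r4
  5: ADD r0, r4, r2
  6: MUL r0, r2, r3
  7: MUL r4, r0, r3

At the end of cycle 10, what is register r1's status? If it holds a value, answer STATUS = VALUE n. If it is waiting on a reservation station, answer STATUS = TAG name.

STATUS = VALUE 3

c1: issue ADD r0<-Add1 | r0:Add1,r1:8,r2:6,r3:2,r4:3
c2: issue ADD r0<-Add2 | r0:Add2,r1:8,r2:6,r3:2,r4:3
c3: CDB Add1=6; issue SUB r1<-Add1 | r0:Add2,r1:Add1,r2:6,r3:2,r4:3
c4: CDB Add2=11; issue MUL r2<-Mul1 | r0:11,r1:Add1,r2:Mul1,r3:2,r4:3
c5: issue MUL r3<-Mul2 | r0:11,r1:Add1,r2:Mul1,r3:Mul2,r4:3
c6: CDB Add1=3; issue ADD r0<-Add1 | r0:Add1,r1:3,r2:Mul1,r3:Mul2,r4:3
c7: stall | r0:Add1,r1:3,r2:Mul1,r3:Mul2,r4:3
c8: stall | r0:Add1,r1:3,r2:Mul1,r3:Mul2,r4:3
c9: CDB Mul1=12; issue MUL r0<-Mul1 | r0:Mul1,r1:3,r2:12,r3:Mul2,r4:3
c10: CDB Mul2=33; issue MUL r4<-Mul2 | r0:Mul1,r1:3,r2:12,r3:33,r4:Mul2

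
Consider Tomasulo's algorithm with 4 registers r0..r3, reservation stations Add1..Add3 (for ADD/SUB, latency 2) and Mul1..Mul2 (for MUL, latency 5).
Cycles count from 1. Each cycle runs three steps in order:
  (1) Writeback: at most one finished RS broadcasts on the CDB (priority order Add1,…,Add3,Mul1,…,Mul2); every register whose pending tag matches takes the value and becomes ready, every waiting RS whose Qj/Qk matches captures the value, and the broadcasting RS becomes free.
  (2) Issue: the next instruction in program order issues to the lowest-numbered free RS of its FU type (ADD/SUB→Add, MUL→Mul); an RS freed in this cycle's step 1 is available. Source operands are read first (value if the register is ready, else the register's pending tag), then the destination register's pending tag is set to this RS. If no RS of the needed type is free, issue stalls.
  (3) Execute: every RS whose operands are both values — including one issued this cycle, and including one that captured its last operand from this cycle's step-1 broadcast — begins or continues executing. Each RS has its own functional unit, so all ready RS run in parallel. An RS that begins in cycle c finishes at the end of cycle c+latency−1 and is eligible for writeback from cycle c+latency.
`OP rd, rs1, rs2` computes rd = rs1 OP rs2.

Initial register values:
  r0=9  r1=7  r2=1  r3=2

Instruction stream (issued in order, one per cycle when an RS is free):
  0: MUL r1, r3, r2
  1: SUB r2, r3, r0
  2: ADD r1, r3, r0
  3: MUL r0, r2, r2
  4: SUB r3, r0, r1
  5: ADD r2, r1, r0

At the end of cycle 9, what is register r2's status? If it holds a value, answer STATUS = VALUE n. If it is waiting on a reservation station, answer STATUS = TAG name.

  c1: issue MUL r1<-Mul1  regs: r0:9,r1:Mul1,r2:1,r3:2
  c2: issue SUB r2<-Add1  regs: r0:9,r1:Mul1,r2:Add1,r3:2
  c3: issue ADD r1<-Add2  regs: r0:9,r1:Add2,r2:Add1,r3:2
  c4: CDB Add1=-7; issue MUL r0<-Mul2  regs: r0:Mul2,r1:Add2,r2:-7,r3:2
  c5: CDB Add2=11; issue SUB r3<-Add1  regs: r0:Mul2,r1:11,r2:-7,r3:Add1
  c6: CDB Mul1=2; issue ADD r2<-Add2  regs: r0:Mul2,r1:11,r2:Add2,r3:Add1
  c7: -  regs: r0:Mul2,r1:11,r2:Add2,r3:Add1
  c8: -  regs: r0:Mul2,r1:11,r2:Add2,r3:Add1
  c9: CDB Mul2=49  regs: r0:49,r1:11,r2:Add2,r3:Add1

STATUS = TAG Add2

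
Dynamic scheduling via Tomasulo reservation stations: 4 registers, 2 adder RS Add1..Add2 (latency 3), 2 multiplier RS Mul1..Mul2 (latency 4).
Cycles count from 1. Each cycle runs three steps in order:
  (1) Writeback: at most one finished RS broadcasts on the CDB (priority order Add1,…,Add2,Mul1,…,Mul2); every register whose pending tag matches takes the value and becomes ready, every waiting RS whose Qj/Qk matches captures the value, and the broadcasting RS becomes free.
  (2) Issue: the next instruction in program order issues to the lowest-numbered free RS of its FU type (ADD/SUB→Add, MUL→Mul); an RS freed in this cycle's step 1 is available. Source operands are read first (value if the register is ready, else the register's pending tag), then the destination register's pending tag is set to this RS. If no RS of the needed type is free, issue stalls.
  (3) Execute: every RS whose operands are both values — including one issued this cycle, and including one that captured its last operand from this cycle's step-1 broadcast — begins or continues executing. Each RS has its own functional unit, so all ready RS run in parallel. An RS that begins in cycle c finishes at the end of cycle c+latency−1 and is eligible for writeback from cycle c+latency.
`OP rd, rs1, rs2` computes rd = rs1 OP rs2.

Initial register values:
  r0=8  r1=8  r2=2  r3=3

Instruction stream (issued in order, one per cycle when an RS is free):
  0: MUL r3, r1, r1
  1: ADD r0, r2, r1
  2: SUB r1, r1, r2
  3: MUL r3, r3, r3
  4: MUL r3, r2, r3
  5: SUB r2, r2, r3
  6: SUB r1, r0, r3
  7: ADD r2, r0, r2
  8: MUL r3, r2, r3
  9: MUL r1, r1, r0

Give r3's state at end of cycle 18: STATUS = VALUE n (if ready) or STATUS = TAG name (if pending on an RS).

STATUS = VALUE 8192

  c1: issue MUL r3<-Mul1  regs: r0:8,r1:8,r2:2,r3:Mul1
  c2: issue ADD r0<-Add1  regs: r0:Add1,r1:8,r2:2,r3:Mul1
  c3: issue SUB r1<-Add2  regs: r0:Add1,r1:Add2,r2:2,r3:Mul1
  c4: issue MUL r3<-Mul2  regs: r0:Add1,r1:Add2,r2:2,r3:Mul2
  c5: CDB Add1=10; stall  regs: r0:10,r1:Add2,r2:2,r3:Mul2
  c6: CDB Add2=6; stall  regs: r0:10,r1:6,r2:2,r3:Mul2
  c7: CDB Mul1=64; issue MUL r3<-Mul1  regs: r0:10,r1:6,r2:2,r3:Mul1
  c8: issue SUB r2<-Add1  regs: r0:10,r1:6,r2:Add1,r3:Mul1
  c9: issue SUB r1<-Add2  regs: r0:10,r1:Add2,r2:Add1,r3:Mul1
  c10: stall  regs: r0:10,r1:Add2,r2:Add1,r3:Mul1
  c11: CDB Mul2=4096; stall  regs: r0:10,r1:Add2,r2:Add1,r3:Mul1
  c12: stall  regs: r0:10,r1:Add2,r2:Add1,r3:Mul1
  c13: stall  regs: r0:10,r1:Add2,r2:Add1,r3:Mul1
  c14: stall  regs: r0:10,r1:Add2,r2:Add1,r3:Mul1
  c15: CDB Mul1=8192; stall  regs: r0:10,r1:Add2,r2:Add1,r3:8192
  c16: stall  regs: r0:10,r1:Add2,r2:Add1,r3:8192
  c17: stall  regs: r0:10,r1:Add2,r2:Add1,r3:8192
  c18: CDB Add1=-8190; issue ADD r2<-Add1  regs: r0:10,r1:Add2,r2:Add1,r3:8192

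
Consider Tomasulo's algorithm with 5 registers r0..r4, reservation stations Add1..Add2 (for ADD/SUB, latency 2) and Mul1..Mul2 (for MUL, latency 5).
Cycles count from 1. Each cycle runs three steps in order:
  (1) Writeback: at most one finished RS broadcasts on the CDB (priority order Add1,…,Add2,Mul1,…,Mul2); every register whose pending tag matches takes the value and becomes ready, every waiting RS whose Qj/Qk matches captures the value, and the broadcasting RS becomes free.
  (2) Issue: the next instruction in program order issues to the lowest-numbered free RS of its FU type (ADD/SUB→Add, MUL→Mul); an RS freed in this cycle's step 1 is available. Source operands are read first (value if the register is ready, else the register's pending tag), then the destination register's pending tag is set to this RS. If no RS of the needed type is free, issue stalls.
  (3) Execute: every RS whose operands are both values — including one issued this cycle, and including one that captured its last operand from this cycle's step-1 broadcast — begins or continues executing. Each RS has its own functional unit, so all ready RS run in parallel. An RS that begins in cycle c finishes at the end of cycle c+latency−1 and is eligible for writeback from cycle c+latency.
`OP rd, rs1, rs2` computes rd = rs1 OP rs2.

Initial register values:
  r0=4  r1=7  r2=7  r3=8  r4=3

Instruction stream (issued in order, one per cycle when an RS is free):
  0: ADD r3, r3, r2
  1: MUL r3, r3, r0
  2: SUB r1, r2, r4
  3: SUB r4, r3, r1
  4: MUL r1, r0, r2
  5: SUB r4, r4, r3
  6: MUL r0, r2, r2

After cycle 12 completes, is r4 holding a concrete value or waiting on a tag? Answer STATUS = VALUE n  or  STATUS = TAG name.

  c1: issue ADD r3<-Add1  regs: r0:4,r1:7,r2:7,r3:Add1,r4:3
  c2: issue MUL r3<-Mul1  regs: r0:4,r1:7,r2:7,r3:Mul1,r4:3
  c3: CDB Add1=15; issue SUB r1<-Add1  regs: r0:4,r1:Add1,r2:7,r3:Mul1,r4:3
  c4: issue SUB r4<-Add2  regs: r0:4,r1:Add1,r2:7,r3:Mul1,r4:Add2
  c5: CDB Add1=4; issue MUL r1<-Mul2  regs: r0:4,r1:Mul2,r2:7,r3:Mul1,r4:Add2
  c6: issue SUB r4<-Add1  regs: r0:4,r1:Mul2,r2:7,r3:Mul1,r4:Add1
  c7: stall  regs: r0:4,r1:Mul2,r2:7,r3:Mul1,r4:Add1
  c8: CDB Mul1=60; issue MUL r0<-Mul1  regs: r0:Mul1,r1:Mul2,r2:7,r3:60,r4:Add1
  c9: -  regs: r0:Mul1,r1:Mul2,r2:7,r3:60,r4:Add1
  c10: CDB Add2=56  regs: r0:Mul1,r1:Mul2,r2:7,r3:60,r4:Add1
  c11: CDB Mul2=28  regs: r0:Mul1,r1:28,r2:7,r3:60,r4:Add1
  c12: CDB Add1=-4  regs: r0:Mul1,r1:28,r2:7,r3:60,r4:-4

STATUS = VALUE -4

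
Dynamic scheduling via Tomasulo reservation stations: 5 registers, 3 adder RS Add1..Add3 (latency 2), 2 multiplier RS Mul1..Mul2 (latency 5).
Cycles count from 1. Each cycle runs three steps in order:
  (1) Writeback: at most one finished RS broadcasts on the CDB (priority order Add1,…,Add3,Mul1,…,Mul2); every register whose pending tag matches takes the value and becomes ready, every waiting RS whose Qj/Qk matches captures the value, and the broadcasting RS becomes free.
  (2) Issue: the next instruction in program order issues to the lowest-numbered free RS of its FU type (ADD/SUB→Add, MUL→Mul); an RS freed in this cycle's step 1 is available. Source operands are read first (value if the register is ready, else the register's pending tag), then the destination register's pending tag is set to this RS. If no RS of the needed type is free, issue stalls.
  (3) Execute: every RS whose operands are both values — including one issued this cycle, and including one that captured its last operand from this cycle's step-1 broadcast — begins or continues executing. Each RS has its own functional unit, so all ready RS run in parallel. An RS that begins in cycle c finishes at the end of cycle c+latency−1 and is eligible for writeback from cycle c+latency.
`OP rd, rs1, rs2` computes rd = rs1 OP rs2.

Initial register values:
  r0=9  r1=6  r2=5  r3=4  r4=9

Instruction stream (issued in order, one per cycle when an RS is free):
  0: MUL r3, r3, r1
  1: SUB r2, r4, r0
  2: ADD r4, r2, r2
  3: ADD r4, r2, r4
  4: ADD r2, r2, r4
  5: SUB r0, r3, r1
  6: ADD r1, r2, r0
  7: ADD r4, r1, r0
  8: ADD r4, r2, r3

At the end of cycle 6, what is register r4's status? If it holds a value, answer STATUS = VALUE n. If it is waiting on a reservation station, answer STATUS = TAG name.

STATUS = TAG Add1

cycle 1: issue MUL r3<-Mul1 // r0:9,r1:6,r2:5,r3:Mul1,r4:9
cycle 2: issue SUB r2<-Add1 // r0:9,r1:6,r2:Add1,r3:Mul1,r4:9
cycle 3: issue ADD r4<-Add2 // r0:9,r1:6,r2:Add1,r3:Mul1,r4:Add2
cycle 4: CDB Add1=0; issue ADD r4<-Add1 // r0:9,r1:6,r2:0,r3:Mul1,r4:Add1
cycle 5: issue ADD r2<-Add3 // r0:9,r1:6,r2:Add3,r3:Mul1,r4:Add1
cycle 6: CDB Add2=0; issue SUB r0<-Add2 // r0:Add2,r1:6,r2:Add3,r3:Mul1,r4:Add1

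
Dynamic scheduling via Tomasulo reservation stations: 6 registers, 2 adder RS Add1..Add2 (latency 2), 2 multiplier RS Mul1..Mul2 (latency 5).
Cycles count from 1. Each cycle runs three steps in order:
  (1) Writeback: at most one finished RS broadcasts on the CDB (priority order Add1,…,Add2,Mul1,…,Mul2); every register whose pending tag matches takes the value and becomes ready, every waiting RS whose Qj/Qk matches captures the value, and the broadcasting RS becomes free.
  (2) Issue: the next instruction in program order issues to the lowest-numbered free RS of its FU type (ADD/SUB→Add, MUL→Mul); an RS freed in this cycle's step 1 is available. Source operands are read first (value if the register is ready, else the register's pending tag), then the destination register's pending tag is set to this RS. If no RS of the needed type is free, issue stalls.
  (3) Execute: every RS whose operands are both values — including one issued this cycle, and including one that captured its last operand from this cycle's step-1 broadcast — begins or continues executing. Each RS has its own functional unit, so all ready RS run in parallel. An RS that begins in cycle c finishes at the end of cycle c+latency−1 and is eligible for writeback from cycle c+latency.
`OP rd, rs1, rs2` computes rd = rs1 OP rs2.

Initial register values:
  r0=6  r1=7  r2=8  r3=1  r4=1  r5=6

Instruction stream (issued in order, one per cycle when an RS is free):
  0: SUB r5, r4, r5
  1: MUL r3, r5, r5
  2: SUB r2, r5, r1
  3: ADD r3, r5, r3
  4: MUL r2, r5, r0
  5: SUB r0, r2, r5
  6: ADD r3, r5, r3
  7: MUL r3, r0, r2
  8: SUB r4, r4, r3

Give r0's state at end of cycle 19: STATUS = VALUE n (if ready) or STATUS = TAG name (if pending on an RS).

STATUS = VALUE -25

cycle 1: issue SUB r5<-Add1 // r0:6,r1:7,r2:8,r3:1,r4:1,r5:Add1
cycle 2: issue MUL r3<-Mul1 // r0:6,r1:7,r2:8,r3:Mul1,r4:1,r5:Add1
cycle 3: CDB Add1=-5; issue SUB r2<-Add1 // r0:6,r1:7,r2:Add1,r3:Mul1,r4:1,r5:-5
cycle 4: issue ADD r3<-Add2 // r0:6,r1:7,r2:Add1,r3:Add2,r4:1,r5:-5
cycle 5: CDB Add1=-12; issue MUL r2<-Mul2 // r0:6,r1:7,r2:Mul2,r3:Add2,r4:1,r5:-5
cycle 6: issue SUB r0<-Add1 // r0:Add1,r1:7,r2:Mul2,r3:Add2,r4:1,r5:-5
cycle 7: stall // r0:Add1,r1:7,r2:Mul2,r3:Add2,r4:1,r5:-5
cycle 8: CDB Mul1=25; stall // r0:Add1,r1:7,r2:Mul2,r3:Add2,r4:1,r5:-5
cycle 9: stall // r0:Add1,r1:7,r2:Mul2,r3:Add2,r4:1,r5:-5
cycle 10: CDB Add2=20; issue ADD r3<-Add2 // r0:Add1,r1:7,r2:Mul2,r3:Add2,r4:1,r5:-5
cycle 11: CDB Mul2=-30; issue MUL r3<-Mul1 // r0:Add1,r1:7,r2:-30,r3:Mul1,r4:1,r5:-5
cycle 12: CDB Add2=15; issue SUB r4<-Add2 // r0:Add1,r1:7,r2:-30,r3:Mul1,r4:Add2,r5:-5
cycle 13: CDB Add1=-25 // r0:-25,r1:7,r2:-30,r3:Mul1,r4:Add2,r5:-5
cycle 14: - // r0:-25,r1:7,r2:-30,r3:Mul1,r4:Add2,r5:-5
cycle 15: - // r0:-25,r1:7,r2:-30,r3:Mul1,r4:Add2,r5:-5
cycle 16: - // r0:-25,r1:7,r2:-30,r3:Mul1,r4:Add2,r5:-5
cycle 17: - // r0:-25,r1:7,r2:-30,r3:Mul1,r4:Add2,r5:-5
cycle 18: CDB Mul1=750 // r0:-25,r1:7,r2:-30,r3:750,r4:Add2,r5:-5
cycle 19: - // r0:-25,r1:7,r2:-30,r3:750,r4:Add2,r5:-5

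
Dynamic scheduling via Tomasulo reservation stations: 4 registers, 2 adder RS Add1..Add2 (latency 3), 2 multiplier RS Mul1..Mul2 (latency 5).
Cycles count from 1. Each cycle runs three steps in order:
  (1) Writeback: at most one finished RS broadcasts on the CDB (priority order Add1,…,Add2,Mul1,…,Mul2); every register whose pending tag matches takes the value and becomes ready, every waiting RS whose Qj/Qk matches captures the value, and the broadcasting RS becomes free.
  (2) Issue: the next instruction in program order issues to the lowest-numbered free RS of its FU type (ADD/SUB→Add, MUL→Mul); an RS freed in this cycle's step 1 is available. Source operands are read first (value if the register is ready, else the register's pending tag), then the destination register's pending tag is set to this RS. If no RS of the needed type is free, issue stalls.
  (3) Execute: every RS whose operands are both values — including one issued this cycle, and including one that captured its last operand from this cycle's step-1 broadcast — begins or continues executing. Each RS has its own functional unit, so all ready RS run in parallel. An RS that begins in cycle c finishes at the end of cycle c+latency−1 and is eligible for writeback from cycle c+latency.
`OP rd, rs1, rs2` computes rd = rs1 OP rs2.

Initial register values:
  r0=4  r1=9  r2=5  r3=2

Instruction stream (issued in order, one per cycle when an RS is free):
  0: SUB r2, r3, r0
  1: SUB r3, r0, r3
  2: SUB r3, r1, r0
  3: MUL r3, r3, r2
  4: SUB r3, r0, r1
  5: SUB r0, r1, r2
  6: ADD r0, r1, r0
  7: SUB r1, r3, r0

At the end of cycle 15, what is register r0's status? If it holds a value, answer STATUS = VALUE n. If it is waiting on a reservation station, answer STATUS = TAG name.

c1: issue SUB r2<-Add1 | r0:4,r1:9,r2:Add1,r3:2
c2: issue SUB r3<-Add2 | r0:4,r1:9,r2:Add1,r3:Add2
c3: stall | r0:4,r1:9,r2:Add1,r3:Add2
c4: CDB Add1=-2; issue SUB r3<-Add1 | r0:4,r1:9,r2:-2,r3:Add1
c5: CDB Add2=2; issue MUL r3<-Mul1 | r0:4,r1:9,r2:-2,r3:Mul1
c6: issue SUB r3<-Add2 | r0:4,r1:9,r2:-2,r3:Add2
c7: CDB Add1=5; issue SUB r0<-Add1 | r0:Add1,r1:9,r2:-2,r3:Add2
c8: stall | r0:Add1,r1:9,r2:-2,r3:Add2
c9: CDB Add2=-5; issue ADD r0<-Add2 | r0:Add2,r1:9,r2:-2,r3:-5
c10: CDB Add1=11; issue SUB r1<-Add1 | r0:Add2,r1:Add1,r2:-2,r3:-5
c11: - | r0:Add2,r1:Add1,r2:-2,r3:-5
c12: CDB Mul1=-10 | r0:Add2,r1:Add1,r2:-2,r3:-5
c13: CDB Add2=20 | r0:20,r1:Add1,r2:-2,r3:-5
c14: - | r0:20,r1:Add1,r2:-2,r3:-5
c15: - | r0:20,r1:Add1,r2:-2,r3:-5

STATUS = VALUE 20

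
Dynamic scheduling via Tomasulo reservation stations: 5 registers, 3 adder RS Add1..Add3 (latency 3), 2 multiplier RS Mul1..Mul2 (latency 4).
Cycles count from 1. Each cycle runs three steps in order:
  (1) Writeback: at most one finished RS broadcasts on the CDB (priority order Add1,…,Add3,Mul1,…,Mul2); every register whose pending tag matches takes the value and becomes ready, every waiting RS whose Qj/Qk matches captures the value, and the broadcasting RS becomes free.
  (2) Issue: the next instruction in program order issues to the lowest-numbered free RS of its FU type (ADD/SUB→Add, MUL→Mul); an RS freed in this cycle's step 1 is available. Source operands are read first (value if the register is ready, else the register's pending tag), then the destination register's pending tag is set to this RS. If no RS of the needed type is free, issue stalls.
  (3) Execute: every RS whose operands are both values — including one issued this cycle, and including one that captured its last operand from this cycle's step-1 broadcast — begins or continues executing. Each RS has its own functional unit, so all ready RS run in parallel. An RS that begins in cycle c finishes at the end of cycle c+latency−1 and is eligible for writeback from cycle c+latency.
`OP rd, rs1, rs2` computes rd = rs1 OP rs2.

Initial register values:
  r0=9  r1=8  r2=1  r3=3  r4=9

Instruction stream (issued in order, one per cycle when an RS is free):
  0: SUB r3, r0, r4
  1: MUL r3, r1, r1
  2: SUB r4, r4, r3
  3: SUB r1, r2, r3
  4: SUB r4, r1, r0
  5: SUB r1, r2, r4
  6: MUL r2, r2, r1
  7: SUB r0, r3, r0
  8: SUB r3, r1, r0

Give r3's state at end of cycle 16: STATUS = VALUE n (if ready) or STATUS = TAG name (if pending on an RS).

cycle 1: issue SUB r3<-Add1 // r0:9,r1:8,r2:1,r3:Add1,r4:9
cycle 2: issue MUL r3<-Mul1 // r0:9,r1:8,r2:1,r3:Mul1,r4:9
cycle 3: issue SUB r4<-Add2 // r0:9,r1:8,r2:1,r3:Mul1,r4:Add2
cycle 4: CDB Add1=0; issue SUB r1<-Add1 // r0:9,r1:Add1,r2:1,r3:Mul1,r4:Add2
cycle 5: issue SUB r4<-Add3 // r0:9,r1:Add1,r2:1,r3:Mul1,r4:Add3
cycle 6: CDB Mul1=64; stall // r0:9,r1:Add1,r2:1,r3:64,r4:Add3
cycle 7: stall // r0:9,r1:Add1,r2:1,r3:64,r4:Add3
cycle 8: stall // r0:9,r1:Add1,r2:1,r3:64,r4:Add3
cycle 9: CDB Add1=-63; issue SUB r1<-Add1 // r0:9,r1:Add1,r2:1,r3:64,r4:Add3
cycle 10: CDB Add2=-55; issue MUL r2<-Mul1 // r0:9,r1:Add1,r2:Mul1,r3:64,r4:Add3
cycle 11: issue SUB r0<-Add2 // r0:Add2,r1:Add1,r2:Mul1,r3:64,r4:Add3
cycle 12: CDB Add3=-72; issue SUB r3<-Add3 // r0:Add2,r1:Add1,r2:Mul1,r3:Add3,r4:-72
cycle 13: - // r0:Add2,r1:Add1,r2:Mul1,r3:Add3,r4:-72
cycle 14: CDB Add2=55 // r0:55,r1:Add1,r2:Mul1,r3:Add3,r4:-72
cycle 15: CDB Add1=73 // r0:55,r1:73,r2:Mul1,r3:Add3,r4:-72
cycle 16: - // r0:55,r1:73,r2:Mul1,r3:Add3,r4:-72

STATUS = TAG Add3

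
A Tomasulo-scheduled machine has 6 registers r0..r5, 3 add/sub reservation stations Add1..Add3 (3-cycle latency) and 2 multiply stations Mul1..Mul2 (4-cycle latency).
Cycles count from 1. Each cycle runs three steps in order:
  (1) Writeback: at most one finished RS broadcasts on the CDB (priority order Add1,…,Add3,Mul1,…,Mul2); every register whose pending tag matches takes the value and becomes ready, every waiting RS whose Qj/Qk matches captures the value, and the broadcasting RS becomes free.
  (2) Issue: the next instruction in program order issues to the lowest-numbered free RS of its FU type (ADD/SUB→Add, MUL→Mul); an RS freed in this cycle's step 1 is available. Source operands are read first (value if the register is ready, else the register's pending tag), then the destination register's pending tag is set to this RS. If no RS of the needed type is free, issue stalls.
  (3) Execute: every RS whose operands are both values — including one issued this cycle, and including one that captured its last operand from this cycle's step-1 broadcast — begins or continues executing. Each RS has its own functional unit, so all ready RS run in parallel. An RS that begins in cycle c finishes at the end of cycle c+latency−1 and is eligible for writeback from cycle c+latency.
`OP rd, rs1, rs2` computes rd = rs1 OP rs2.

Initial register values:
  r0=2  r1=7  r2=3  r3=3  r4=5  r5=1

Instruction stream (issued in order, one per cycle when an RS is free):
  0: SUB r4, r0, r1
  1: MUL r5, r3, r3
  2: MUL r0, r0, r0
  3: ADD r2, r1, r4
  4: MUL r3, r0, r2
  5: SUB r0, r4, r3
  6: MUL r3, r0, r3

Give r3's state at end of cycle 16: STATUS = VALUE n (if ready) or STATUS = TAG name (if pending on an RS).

  c1: issue SUB r4<-Add1  regs: r0:2,r1:7,r2:3,r3:3,r4:Add1,r5:1
  c2: issue MUL r5<-Mul1  regs: r0:2,r1:7,r2:3,r3:3,r4:Add1,r5:Mul1
  c3: issue MUL r0<-Mul2  regs: r0:Mul2,r1:7,r2:3,r3:3,r4:Add1,r5:Mul1
  c4: CDB Add1=-5; issue ADD r2<-Add1  regs: r0:Mul2,r1:7,r2:Add1,r3:3,r4:-5,r5:Mul1
  c5: stall  regs: r0:Mul2,r1:7,r2:Add1,r3:3,r4:-5,r5:Mul1
  c6: CDB Mul1=9; issue MUL r3<-Mul1  regs: r0:Mul2,r1:7,r2:Add1,r3:Mul1,r4:-5,r5:9
  c7: CDB Add1=2; issue SUB r0<-Add1  regs: r0:Add1,r1:7,r2:2,r3:Mul1,r4:-5,r5:9
  c8: CDB Mul2=4; issue MUL r3<-Mul2  regs: r0:Add1,r1:7,r2:2,r3:Mul2,r4:-5,r5:9
  c9: -  regs: r0:Add1,r1:7,r2:2,r3:Mul2,r4:-5,r5:9
  c10: -  regs: r0:Add1,r1:7,r2:2,r3:Mul2,r4:-5,r5:9
  c11: -  regs: r0:Add1,r1:7,r2:2,r3:Mul2,r4:-5,r5:9
  c12: CDB Mul1=8  regs: r0:Add1,r1:7,r2:2,r3:Mul2,r4:-5,r5:9
  c13: -  regs: r0:Add1,r1:7,r2:2,r3:Mul2,r4:-5,r5:9
  c14: -  regs: r0:Add1,r1:7,r2:2,r3:Mul2,r4:-5,r5:9
  c15: CDB Add1=-13  regs: r0:-13,r1:7,r2:2,r3:Mul2,r4:-5,r5:9
  c16: -  regs: r0:-13,r1:7,r2:2,r3:Mul2,r4:-5,r5:9

STATUS = TAG Mul2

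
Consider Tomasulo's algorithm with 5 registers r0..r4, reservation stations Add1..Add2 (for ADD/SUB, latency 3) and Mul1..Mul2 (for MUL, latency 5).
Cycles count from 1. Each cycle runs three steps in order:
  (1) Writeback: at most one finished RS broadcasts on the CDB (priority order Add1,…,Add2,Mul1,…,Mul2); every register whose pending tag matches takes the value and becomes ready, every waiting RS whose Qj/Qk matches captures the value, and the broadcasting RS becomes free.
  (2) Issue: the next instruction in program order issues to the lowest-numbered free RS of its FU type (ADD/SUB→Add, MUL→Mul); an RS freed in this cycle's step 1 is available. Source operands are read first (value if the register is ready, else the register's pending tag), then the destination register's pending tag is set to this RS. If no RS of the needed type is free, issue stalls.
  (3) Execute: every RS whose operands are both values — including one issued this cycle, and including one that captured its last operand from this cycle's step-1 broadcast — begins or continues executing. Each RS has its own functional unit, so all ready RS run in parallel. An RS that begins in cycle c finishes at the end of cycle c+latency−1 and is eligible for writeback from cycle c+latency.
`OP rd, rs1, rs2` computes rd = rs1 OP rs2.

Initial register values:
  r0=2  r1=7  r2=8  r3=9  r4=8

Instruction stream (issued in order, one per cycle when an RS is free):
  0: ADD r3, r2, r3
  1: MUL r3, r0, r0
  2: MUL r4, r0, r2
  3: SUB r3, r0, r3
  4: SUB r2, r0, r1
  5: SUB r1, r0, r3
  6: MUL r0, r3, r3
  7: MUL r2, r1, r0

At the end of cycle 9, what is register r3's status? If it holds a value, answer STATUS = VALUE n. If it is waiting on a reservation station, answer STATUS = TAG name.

c1: issue ADD r3<-Add1 | r0:2,r1:7,r2:8,r3:Add1,r4:8
c2: issue MUL r3<-Mul1 | r0:2,r1:7,r2:8,r3:Mul1,r4:8
c3: issue MUL r4<-Mul2 | r0:2,r1:7,r2:8,r3:Mul1,r4:Mul2
c4: CDB Add1=17; issue SUB r3<-Add1 | r0:2,r1:7,r2:8,r3:Add1,r4:Mul2
c5: issue SUB r2<-Add2 | r0:2,r1:7,r2:Add2,r3:Add1,r4:Mul2
c6: stall | r0:2,r1:7,r2:Add2,r3:Add1,r4:Mul2
c7: CDB Mul1=4; stall | r0:2,r1:7,r2:Add2,r3:Add1,r4:Mul2
c8: CDB Add2=-5; issue SUB r1<-Add2 | r0:2,r1:Add2,r2:-5,r3:Add1,r4:Mul2
c9: CDB Mul2=16; issue MUL r0<-Mul1 | r0:Mul1,r1:Add2,r2:-5,r3:Add1,r4:16

STATUS = TAG Add1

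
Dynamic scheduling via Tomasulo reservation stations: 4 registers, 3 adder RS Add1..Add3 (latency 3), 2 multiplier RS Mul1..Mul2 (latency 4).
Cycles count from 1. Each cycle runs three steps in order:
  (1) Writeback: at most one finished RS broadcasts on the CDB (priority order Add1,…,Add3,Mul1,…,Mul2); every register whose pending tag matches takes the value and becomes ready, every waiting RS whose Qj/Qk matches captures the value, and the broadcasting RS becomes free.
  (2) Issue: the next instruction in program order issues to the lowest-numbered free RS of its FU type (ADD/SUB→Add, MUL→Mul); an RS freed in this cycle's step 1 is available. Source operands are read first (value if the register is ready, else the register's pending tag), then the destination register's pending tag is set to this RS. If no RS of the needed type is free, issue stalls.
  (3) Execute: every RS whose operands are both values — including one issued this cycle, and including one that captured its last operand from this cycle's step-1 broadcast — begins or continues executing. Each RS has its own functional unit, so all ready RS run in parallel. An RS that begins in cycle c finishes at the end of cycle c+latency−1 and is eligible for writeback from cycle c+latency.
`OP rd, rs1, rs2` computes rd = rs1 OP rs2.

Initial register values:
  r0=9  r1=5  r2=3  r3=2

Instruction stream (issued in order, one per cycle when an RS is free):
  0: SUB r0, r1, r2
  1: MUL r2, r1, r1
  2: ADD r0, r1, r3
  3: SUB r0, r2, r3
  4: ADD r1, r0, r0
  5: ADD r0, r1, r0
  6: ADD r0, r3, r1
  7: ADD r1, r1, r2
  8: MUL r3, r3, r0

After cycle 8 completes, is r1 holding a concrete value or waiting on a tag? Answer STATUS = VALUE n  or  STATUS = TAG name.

cycle 1: issue SUB r0<-Add1 // r0:Add1,r1:5,r2:3,r3:2
cycle 2: issue MUL r2<-Mul1 // r0:Add1,r1:5,r2:Mul1,r3:2
cycle 3: issue ADD r0<-Add2 // r0:Add2,r1:5,r2:Mul1,r3:2
cycle 4: CDB Add1=2; issue SUB r0<-Add1 // r0:Add1,r1:5,r2:Mul1,r3:2
cycle 5: issue ADD r1<-Add3 // r0:Add1,r1:Add3,r2:Mul1,r3:2
cycle 6: CDB Add2=7; issue ADD r0<-Add2 // r0:Add2,r1:Add3,r2:Mul1,r3:2
cycle 7: CDB Mul1=25; stall // r0:Add2,r1:Add3,r2:25,r3:2
cycle 8: stall // r0:Add2,r1:Add3,r2:25,r3:2

STATUS = TAG Add3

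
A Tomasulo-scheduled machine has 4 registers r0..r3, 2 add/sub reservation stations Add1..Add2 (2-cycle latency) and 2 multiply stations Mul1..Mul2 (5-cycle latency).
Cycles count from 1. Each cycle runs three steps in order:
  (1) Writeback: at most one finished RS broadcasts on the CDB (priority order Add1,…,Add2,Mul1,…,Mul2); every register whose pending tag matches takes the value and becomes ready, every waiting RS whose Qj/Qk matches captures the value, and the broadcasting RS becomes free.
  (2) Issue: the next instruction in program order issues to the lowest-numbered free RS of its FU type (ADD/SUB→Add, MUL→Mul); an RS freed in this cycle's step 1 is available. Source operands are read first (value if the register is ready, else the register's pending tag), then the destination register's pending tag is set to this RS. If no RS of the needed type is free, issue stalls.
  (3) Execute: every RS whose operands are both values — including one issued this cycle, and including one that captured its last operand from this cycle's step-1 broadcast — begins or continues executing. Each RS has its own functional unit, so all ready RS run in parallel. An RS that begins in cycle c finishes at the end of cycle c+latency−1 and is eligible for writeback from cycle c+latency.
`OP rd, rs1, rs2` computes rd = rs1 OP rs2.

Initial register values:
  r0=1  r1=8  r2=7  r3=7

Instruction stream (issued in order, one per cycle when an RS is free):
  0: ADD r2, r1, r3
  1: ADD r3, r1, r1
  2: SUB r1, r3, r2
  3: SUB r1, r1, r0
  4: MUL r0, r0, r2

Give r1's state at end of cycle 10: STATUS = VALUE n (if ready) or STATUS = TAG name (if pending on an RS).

STATUS = VALUE 0

cycle 1: issue ADD r2<-Add1 // r0:1,r1:8,r2:Add1,r3:7
cycle 2: issue ADD r3<-Add2 // r0:1,r1:8,r2:Add1,r3:Add2
cycle 3: CDB Add1=15; issue SUB r1<-Add1 // r0:1,r1:Add1,r2:15,r3:Add2
cycle 4: CDB Add2=16; issue SUB r1<-Add2 // r0:1,r1:Add2,r2:15,r3:16
cycle 5: issue MUL r0<-Mul1 // r0:Mul1,r1:Add2,r2:15,r3:16
cycle 6: CDB Add1=1 // r0:Mul1,r1:Add2,r2:15,r3:16
cycle 7: - // r0:Mul1,r1:Add2,r2:15,r3:16
cycle 8: CDB Add2=0 // r0:Mul1,r1:0,r2:15,r3:16
cycle 9: - // r0:Mul1,r1:0,r2:15,r3:16
cycle 10: CDB Mul1=15 // r0:15,r1:0,r2:15,r3:16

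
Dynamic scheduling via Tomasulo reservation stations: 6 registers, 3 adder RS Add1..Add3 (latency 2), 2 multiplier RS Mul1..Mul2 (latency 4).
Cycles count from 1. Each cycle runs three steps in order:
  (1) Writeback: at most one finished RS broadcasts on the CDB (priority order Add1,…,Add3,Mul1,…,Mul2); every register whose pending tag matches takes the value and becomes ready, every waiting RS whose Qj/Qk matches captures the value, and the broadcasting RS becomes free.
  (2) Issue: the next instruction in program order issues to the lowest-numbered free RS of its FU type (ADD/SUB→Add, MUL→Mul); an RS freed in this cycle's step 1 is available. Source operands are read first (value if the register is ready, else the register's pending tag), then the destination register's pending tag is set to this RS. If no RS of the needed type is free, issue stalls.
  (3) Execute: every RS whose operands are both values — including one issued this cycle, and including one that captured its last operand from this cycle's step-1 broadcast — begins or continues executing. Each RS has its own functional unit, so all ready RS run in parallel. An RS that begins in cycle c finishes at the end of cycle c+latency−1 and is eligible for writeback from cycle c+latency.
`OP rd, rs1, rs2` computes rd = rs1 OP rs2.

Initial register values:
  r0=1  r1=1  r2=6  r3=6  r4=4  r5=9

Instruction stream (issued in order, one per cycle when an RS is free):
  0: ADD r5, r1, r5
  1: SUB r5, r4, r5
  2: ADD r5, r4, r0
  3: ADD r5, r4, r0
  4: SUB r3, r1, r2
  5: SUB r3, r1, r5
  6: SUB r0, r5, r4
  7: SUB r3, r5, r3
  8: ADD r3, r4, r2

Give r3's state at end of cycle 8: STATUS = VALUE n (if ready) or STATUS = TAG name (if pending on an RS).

STATUS = TAG Add3

c1: issue ADD r5<-Add1 | r0:1,r1:1,r2:6,r3:6,r4:4,r5:Add1
c2: issue SUB r5<-Add2 | r0:1,r1:1,r2:6,r3:6,r4:4,r5:Add2
c3: CDB Add1=10; issue ADD r5<-Add1 | r0:1,r1:1,r2:6,r3:6,r4:4,r5:Add1
c4: issue ADD r5<-Add3 | r0:1,r1:1,r2:6,r3:6,r4:4,r5:Add3
c5: CDB Add1=5; issue SUB r3<-Add1 | r0:1,r1:1,r2:6,r3:Add1,r4:4,r5:Add3
c6: CDB Add2=-6; issue SUB r3<-Add2 | r0:1,r1:1,r2:6,r3:Add2,r4:4,r5:Add3
c7: CDB Add1=-5; issue SUB r0<-Add1 | r0:Add1,r1:1,r2:6,r3:Add2,r4:4,r5:Add3
c8: CDB Add3=5; issue SUB r3<-Add3 | r0:Add1,r1:1,r2:6,r3:Add3,r4:4,r5:5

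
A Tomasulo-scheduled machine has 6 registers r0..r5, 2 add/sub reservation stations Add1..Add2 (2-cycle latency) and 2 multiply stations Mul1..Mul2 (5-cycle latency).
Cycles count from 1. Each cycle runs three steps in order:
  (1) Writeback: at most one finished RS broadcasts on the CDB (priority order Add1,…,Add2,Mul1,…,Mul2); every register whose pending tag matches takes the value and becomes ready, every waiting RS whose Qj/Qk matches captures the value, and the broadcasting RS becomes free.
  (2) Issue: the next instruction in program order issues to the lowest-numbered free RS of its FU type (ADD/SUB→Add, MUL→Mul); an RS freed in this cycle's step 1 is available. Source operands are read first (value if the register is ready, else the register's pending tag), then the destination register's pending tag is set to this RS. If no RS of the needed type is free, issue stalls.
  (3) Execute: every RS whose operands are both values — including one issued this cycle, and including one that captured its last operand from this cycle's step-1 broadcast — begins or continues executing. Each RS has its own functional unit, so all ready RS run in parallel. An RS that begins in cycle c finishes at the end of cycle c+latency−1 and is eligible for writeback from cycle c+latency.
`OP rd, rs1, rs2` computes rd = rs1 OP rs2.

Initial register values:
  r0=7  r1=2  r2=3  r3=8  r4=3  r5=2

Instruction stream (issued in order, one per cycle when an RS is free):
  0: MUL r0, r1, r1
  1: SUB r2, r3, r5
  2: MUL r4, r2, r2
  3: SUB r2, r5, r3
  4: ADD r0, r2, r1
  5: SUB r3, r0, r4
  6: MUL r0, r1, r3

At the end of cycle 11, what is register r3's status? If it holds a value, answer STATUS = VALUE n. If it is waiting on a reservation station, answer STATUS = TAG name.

STATUS = VALUE -40

  c1: issue MUL r0<-Mul1  regs: r0:Mul1,r1:2,r2:3,r3:8,r4:3,r5:2
  c2: issue SUB r2<-Add1  regs: r0:Mul1,r1:2,r2:Add1,r3:8,r4:3,r5:2
  c3: issue MUL r4<-Mul2  regs: r0:Mul1,r1:2,r2:Add1,r3:8,r4:Mul2,r5:2
  c4: CDB Add1=6; issue SUB r2<-Add1  regs: r0:Mul1,r1:2,r2:Add1,r3:8,r4:Mul2,r5:2
  c5: issue ADD r0<-Add2  regs: r0:Add2,r1:2,r2:Add1,r3:8,r4:Mul2,r5:2
  c6: CDB Add1=-6; issue SUB r3<-Add1  regs: r0:Add2,r1:2,r2:-6,r3:Add1,r4:Mul2,r5:2
  c7: CDB Mul1=4; issue MUL r0<-Mul1  regs: r0:Mul1,r1:2,r2:-6,r3:Add1,r4:Mul2,r5:2
  c8: CDB Add2=-4  regs: r0:Mul1,r1:2,r2:-6,r3:Add1,r4:Mul2,r5:2
  c9: CDB Mul2=36  regs: r0:Mul1,r1:2,r2:-6,r3:Add1,r4:36,r5:2
  c10: -  regs: r0:Mul1,r1:2,r2:-6,r3:Add1,r4:36,r5:2
  c11: CDB Add1=-40  regs: r0:Mul1,r1:2,r2:-6,r3:-40,r4:36,r5:2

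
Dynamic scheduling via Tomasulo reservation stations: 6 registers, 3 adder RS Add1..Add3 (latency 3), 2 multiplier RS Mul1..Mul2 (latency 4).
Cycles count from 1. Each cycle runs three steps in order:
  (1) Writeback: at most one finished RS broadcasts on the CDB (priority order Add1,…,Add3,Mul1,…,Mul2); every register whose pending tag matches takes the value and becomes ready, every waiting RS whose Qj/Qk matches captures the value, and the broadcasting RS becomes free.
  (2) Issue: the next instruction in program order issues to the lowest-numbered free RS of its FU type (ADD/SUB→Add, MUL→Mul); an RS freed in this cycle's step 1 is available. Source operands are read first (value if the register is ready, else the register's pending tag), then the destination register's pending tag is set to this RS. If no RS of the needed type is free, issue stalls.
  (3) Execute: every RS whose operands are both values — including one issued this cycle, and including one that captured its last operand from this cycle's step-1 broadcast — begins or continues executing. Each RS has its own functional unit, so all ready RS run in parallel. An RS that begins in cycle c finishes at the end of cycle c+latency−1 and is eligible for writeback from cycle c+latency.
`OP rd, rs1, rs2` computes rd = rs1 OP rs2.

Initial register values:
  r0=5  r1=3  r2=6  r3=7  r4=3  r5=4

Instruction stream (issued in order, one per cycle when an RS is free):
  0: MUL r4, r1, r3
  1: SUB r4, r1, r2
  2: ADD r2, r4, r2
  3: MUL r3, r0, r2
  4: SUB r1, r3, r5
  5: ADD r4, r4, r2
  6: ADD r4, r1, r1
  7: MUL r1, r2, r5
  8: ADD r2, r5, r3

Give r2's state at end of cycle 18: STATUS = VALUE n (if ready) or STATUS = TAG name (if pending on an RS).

STATUS = VALUE 19

  c1: issue MUL r4<-Mul1  regs: r0:5,r1:3,r2:6,r3:7,r4:Mul1,r5:4
  c2: issue SUB r4<-Add1  regs: r0:5,r1:3,r2:6,r3:7,r4:Add1,r5:4
  c3: issue ADD r2<-Add2  regs: r0:5,r1:3,r2:Add2,r3:7,r4:Add1,r5:4
  c4: issue MUL r3<-Mul2  regs: r0:5,r1:3,r2:Add2,r3:Mul2,r4:Add1,r5:4
  c5: CDB Add1=-3; issue SUB r1<-Add1  regs: r0:5,r1:Add1,r2:Add2,r3:Mul2,r4:-3,r5:4
  c6: CDB Mul1=21; issue ADD r4<-Add3  regs: r0:5,r1:Add1,r2:Add2,r3:Mul2,r4:Add3,r5:4
  c7: stall  regs: r0:5,r1:Add1,r2:Add2,r3:Mul2,r4:Add3,r5:4
  c8: CDB Add2=3; issue ADD r4<-Add2  regs: r0:5,r1:Add1,r2:3,r3:Mul2,r4:Add2,r5:4
  c9: issue MUL r1<-Mul1  regs: r0:5,r1:Mul1,r2:3,r3:Mul2,r4:Add2,r5:4
  c10: stall  regs: r0:5,r1:Mul1,r2:3,r3:Mul2,r4:Add2,r5:4
  c11: CDB Add3=0; issue ADD r2<-Add3  regs: r0:5,r1:Mul1,r2:Add3,r3:Mul2,r4:Add2,r5:4
  c12: CDB Mul2=15  regs: r0:5,r1:Mul1,r2:Add3,r3:15,r4:Add2,r5:4
  c13: CDB Mul1=12  regs: r0:5,r1:12,r2:Add3,r3:15,r4:Add2,r5:4
  c14: -  regs: r0:5,r1:12,r2:Add3,r3:15,r4:Add2,r5:4
  c15: CDB Add1=11  regs: r0:5,r1:12,r2:Add3,r3:15,r4:Add2,r5:4
  c16: CDB Add3=19  regs: r0:5,r1:12,r2:19,r3:15,r4:Add2,r5:4
  c17: -  regs: r0:5,r1:12,r2:19,r3:15,r4:Add2,r5:4
  c18: CDB Add2=22  regs: r0:5,r1:12,r2:19,r3:15,r4:22,r5:4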